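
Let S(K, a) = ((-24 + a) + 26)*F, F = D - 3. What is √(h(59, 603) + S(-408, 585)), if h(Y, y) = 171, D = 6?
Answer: 2*√483 ≈ 43.955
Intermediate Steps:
F = 3 (F = 6 - 3 = 3)
S(K, a) = 6 + 3*a (S(K, a) = ((-24 + a) + 26)*3 = (2 + a)*3 = 6 + 3*a)
√(h(59, 603) + S(-408, 585)) = √(171 + (6 + 3*585)) = √(171 + (6 + 1755)) = √(171 + 1761) = √1932 = 2*√483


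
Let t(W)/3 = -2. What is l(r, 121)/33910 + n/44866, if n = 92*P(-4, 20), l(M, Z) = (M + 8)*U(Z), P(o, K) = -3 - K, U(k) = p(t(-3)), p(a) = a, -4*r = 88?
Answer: -16996204/380351515 ≈ -0.044686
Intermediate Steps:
t(W) = -6 (t(W) = 3*(-2) = -6)
r = -22 (r = -¼*88 = -22)
U(k) = -6
l(M, Z) = -48 - 6*M (l(M, Z) = (M + 8)*(-6) = (8 + M)*(-6) = -48 - 6*M)
n = -2116 (n = 92*(-3 - 1*20) = 92*(-3 - 20) = 92*(-23) = -2116)
l(r, 121)/33910 + n/44866 = (-48 - 6*(-22))/33910 - 2116/44866 = (-48 + 132)*(1/33910) - 2116*1/44866 = 84*(1/33910) - 1058/22433 = 42/16955 - 1058/22433 = -16996204/380351515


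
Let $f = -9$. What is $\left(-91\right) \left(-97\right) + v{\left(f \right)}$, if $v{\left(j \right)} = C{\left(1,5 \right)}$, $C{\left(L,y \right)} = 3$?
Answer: $8830$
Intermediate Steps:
$v{\left(j \right)} = 3$
$\left(-91\right) \left(-97\right) + v{\left(f \right)} = \left(-91\right) \left(-97\right) + 3 = 8827 + 3 = 8830$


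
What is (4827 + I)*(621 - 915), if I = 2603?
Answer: -2184420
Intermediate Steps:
(4827 + I)*(621 - 915) = (4827 + 2603)*(621 - 915) = 7430*(-294) = -2184420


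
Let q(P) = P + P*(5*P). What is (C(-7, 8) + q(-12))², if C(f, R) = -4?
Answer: 495616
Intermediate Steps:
q(P) = P + 5*P²
(C(-7, 8) + q(-12))² = (-4 - 12*(1 + 5*(-12)))² = (-4 - 12*(1 - 60))² = (-4 - 12*(-59))² = (-4 + 708)² = 704² = 495616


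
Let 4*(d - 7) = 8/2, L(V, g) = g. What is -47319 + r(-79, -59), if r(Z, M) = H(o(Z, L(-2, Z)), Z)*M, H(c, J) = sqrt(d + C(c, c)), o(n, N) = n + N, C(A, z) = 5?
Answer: -47319 - 59*sqrt(13) ≈ -47532.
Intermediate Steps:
o(n, N) = N + n
d = 8 (d = 7 + (8/2)/4 = 7 + (8*(1/2))/4 = 7 + (1/4)*4 = 7 + 1 = 8)
H(c, J) = sqrt(13) (H(c, J) = sqrt(8 + 5) = sqrt(13))
r(Z, M) = M*sqrt(13) (r(Z, M) = sqrt(13)*M = M*sqrt(13))
-47319 + r(-79, -59) = -47319 - 59*sqrt(13)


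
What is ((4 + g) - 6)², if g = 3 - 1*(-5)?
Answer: 36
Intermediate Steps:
g = 8 (g = 3 + 5 = 8)
((4 + g) - 6)² = ((4 + 8) - 6)² = (12 - 6)² = 6² = 36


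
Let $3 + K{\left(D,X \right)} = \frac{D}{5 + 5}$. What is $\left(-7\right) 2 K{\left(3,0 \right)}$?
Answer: $\frac{189}{5} \approx 37.8$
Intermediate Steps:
$K{\left(D,X \right)} = -3 + \frac{D}{10}$ ($K{\left(D,X \right)} = -3 + \frac{D}{5 + 5} = -3 + \frac{D}{10}$)
$\left(-7\right) 2 K{\left(3,0 \right)} = \left(-7\right) 2 \left(-3 + \frac{1}{10} \cdot 3\right) = - 14 \left(-3 + \frac{3}{10}\right) = \left(-14\right) \left(- \frac{27}{10}\right) = \frac{189}{5}$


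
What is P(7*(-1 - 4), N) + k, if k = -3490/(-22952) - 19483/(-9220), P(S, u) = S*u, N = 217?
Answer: -50211097037/6613045 ≈ -7592.7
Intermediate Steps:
k = 14979738/6613045 (k = -3490*(-1/22952) - 19483*(-1/9220) = 1745/11476 + 19483/9220 = 14979738/6613045 ≈ 2.2652)
P(7*(-1 - 4), N) + k = (7*(-1 - 4))*217 + 14979738/6613045 = (7*(-5))*217 + 14979738/6613045 = -35*217 + 14979738/6613045 = -7595 + 14979738/6613045 = -50211097037/6613045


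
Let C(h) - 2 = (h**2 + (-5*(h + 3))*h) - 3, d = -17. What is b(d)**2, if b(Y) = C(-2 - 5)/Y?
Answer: 8464/289 ≈ 29.287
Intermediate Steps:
C(h) = -1 + h**2 + h*(-15 - 5*h) (C(h) = 2 + ((h**2 + (-5*(h + 3))*h) - 3) = 2 + ((h**2 + (-5*(3 + h))*h) - 3) = 2 + ((h**2 + (-15 - 5*h)*h) - 3) = 2 + ((h**2 + h*(-15 - 5*h)) - 3) = 2 + (-3 + h**2 + h*(-15 - 5*h)) = -1 + h**2 + h*(-15 - 5*h))
b(Y) = -92/Y (b(Y) = (-1 - 15*(-2 - 5) - 4*(-2 - 5)**2)/Y = (-1 - 15*(-7) - 4*(-7)**2)/Y = (-1 + 105 - 4*49)/Y = (-1 + 105 - 196)/Y = -92/Y)
b(d)**2 = (-92/(-17))**2 = (-92*(-1/17))**2 = (92/17)**2 = 8464/289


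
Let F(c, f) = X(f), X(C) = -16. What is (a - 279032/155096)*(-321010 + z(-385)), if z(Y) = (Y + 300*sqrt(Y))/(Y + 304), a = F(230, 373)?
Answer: 8972337726175/1570347 + 34507100*I*sqrt(385)/523449 ≈ 5.7136e+6 + 1293.5*I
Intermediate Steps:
F(c, f) = -16
a = -16
z(Y) = (Y + 300*sqrt(Y))/(304 + Y)
(a - 279032/155096)*(-321010 + z(-385)) = (-16 - 279032/155096)*(-321010 + (-385 + 300*sqrt(-385))/(304 - 385)) = (-16 - 279032*1/155096)*(-321010 + (-385 + 300*(I*sqrt(385)))/(-81)) = (-16 - 34879/19387)*(-321010 - (-385 + 300*I*sqrt(385))/81) = -345071*(-321010 + (385/81 - 100*I*sqrt(385)/27))/19387 = -345071*(-26001425/81 - 100*I*sqrt(385)/27)/19387 = 8972337726175/1570347 + 34507100*I*sqrt(385)/523449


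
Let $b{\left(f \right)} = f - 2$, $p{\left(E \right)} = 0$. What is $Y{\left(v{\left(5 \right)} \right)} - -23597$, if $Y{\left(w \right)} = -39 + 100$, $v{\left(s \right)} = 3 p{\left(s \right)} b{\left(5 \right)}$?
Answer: $23658$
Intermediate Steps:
$b{\left(f \right)} = -2 + f$
$v{\left(s \right)} = 0$ ($v{\left(s \right)} = 3 \cdot 0 \left(-2 + 5\right) = 0 \cdot 3 = 0$)
$Y{\left(w \right)} = 61$
$Y{\left(v{\left(5 \right)} \right)} - -23597 = 61 - -23597 = 61 + 23597 = 23658$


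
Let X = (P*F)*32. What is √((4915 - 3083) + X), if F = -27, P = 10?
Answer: 2*I*√1702 ≈ 82.511*I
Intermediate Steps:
X = -8640 (X = (10*(-27))*32 = -270*32 = -8640)
√((4915 - 3083) + X) = √((4915 - 3083) - 8640) = √(1832 - 8640) = √(-6808) = 2*I*√1702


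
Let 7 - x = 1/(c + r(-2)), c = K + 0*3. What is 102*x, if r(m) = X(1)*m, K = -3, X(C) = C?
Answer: 3672/5 ≈ 734.40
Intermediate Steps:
r(m) = m (r(m) = 1*m = m)
c = -3 (c = -3 + 0*3 = -3 + 0 = -3)
x = 36/5 (x = 7 - 1/(-3 - 2) = 7 - 1/(-5) = 7 - 1*(-⅕) = 7 + ⅕ = 36/5 ≈ 7.2000)
102*x = 102*(36/5) = 3672/5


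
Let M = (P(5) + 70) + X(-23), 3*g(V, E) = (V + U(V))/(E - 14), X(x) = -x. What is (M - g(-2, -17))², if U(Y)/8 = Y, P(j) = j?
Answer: 9193024/961 ≈ 9566.1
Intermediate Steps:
U(Y) = 8*Y
g(V, E) = 3*V/(-14 + E) (g(V, E) = ((V + 8*V)/(E - 14))/3 = ((9*V)/(-14 + E))/3 = (9*V/(-14 + E))/3 = 3*V/(-14 + E))
M = 98 (M = (5 + 70) - 1*(-23) = 75 + 23 = 98)
(M - g(-2, -17))² = (98 - 3*(-2)/(-14 - 17))² = (98 - 3*(-2)/(-31))² = (98 - 3*(-2)*(-1)/31)² = (98 - 1*6/31)² = (98 - 6/31)² = (3032/31)² = 9193024/961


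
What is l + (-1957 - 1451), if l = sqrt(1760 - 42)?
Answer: -3408 + sqrt(1718) ≈ -3366.6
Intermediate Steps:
l = sqrt(1718) ≈ 41.449
l + (-1957 - 1451) = sqrt(1718) + (-1957 - 1451) = sqrt(1718) - 3408 = -3408 + sqrt(1718)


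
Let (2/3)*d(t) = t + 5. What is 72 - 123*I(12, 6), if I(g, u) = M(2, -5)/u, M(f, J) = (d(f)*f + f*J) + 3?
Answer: -215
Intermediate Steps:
d(t) = 15/2 + 3*t/2 (d(t) = 3*(t + 5)/2 = 3*(5 + t)/2 = 15/2 + 3*t/2)
M(f, J) = 3 + J*f + f*(15/2 + 3*f/2) (M(f, J) = ((15/2 + 3*f/2)*f + f*J) + 3 = (f*(15/2 + 3*f/2) + J*f) + 3 = (J*f + f*(15/2 + 3*f/2)) + 3 = 3 + J*f + f*(15/2 + 3*f/2))
I(g, u) = 14/u (I(g, u) = (3 - 5*2 + (3/2)*2*(5 + 2))/u = (3 - 10 + (3/2)*2*7)/u = (3 - 10 + 21)/u = 14/u)
72 - 123*I(12, 6) = 72 - 1722/6 = 72 - 123*7/3 = 72 - 287 = -215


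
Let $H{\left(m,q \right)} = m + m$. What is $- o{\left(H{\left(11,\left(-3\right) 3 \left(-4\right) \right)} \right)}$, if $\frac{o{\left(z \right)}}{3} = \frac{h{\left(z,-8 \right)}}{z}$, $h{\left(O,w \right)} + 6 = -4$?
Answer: $\frac{15}{11} \approx 1.3636$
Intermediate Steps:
$h{\left(O,w \right)} = -10$ ($h{\left(O,w \right)} = -6 - 4 = -10$)
$H{\left(m,q \right)} = 2 m$
$o{\left(z \right)} = - \frac{30}{z}$ ($o{\left(z \right)} = 3 \left(- \frac{10}{z}\right) = - \frac{30}{z}$)
$- o{\left(H{\left(11,\left(-3\right) 3 \left(-4\right) \right)} \right)} = - \frac{-30}{2 \cdot 11} = - \frac{-30}{22} = \left(-1\right) \left(- \frac{15}{11}\right) = \frac{15}{11}$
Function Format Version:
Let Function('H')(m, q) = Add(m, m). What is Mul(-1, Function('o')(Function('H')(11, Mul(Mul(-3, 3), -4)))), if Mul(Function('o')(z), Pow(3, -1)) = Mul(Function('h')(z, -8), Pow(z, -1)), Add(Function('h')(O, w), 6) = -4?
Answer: Rational(15, 11) ≈ 1.3636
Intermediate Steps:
Function('h')(O, w) = -10 (Function('h')(O, w) = Add(-6, -4) = -10)
Function('H')(m, q) = Mul(2, m)
Function('o')(z) = Mul(-30, Pow(z, -1)) (Function('o')(z) = Mul(3, Mul(-10, Pow(z, -1))) = Mul(-30, Pow(z, -1)))
Mul(-1, Function('o')(Function('H')(11, Mul(Mul(-3, 3), -4)))) = Mul(-1, Mul(-30, Pow(Mul(2, 11), -1))) = Mul(-1, Mul(-30, Pow(22, -1))) = Mul(-1, Mul(-30, Rational(1, 22))) = Mul(-1, Rational(-15, 11)) = Rational(15, 11)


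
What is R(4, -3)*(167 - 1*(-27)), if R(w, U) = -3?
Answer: -582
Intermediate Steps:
R(4, -3)*(167 - 1*(-27)) = -3*(167 - 1*(-27)) = -3*(167 + 27) = -3*194 = -582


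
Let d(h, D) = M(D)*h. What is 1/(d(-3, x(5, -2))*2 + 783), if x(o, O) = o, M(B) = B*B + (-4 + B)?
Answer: 1/627 ≈ 0.0015949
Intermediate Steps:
M(B) = -4 + B + B**2 (M(B) = B**2 + (-4 + B) = -4 + B + B**2)
d(h, D) = h*(-4 + D + D**2) (d(h, D) = (-4 + D + D**2)*h = h*(-4 + D + D**2))
1/(d(-3, x(5, -2))*2 + 783) = 1/(-3*(-4 + 5 + 5**2)*2 + 783) = 1/(-3*(-4 + 5 + 25)*2 + 783) = 1/(-3*26*2 + 783) = 1/(-78*2 + 783) = 1/(-156 + 783) = 1/627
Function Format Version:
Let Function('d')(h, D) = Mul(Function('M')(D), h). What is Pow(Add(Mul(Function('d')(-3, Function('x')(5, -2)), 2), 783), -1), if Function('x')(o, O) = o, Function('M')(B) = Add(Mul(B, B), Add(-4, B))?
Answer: Rational(1, 627) ≈ 0.0015949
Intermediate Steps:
Function('M')(B) = Add(-4, B, Pow(B, 2)) (Function('M')(B) = Add(Pow(B, 2), Add(-4, B)) = Add(-4, B, Pow(B, 2)))
Function('d')(h, D) = Mul(h, Add(-4, D, Pow(D, 2))) (Function('d')(h, D) = Mul(Add(-4, D, Pow(D, 2)), h) = Mul(h, Add(-4, D, Pow(D, 2))))
Pow(Add(Mul(Function('d')(-3, Function('x')(5, -2)), 2), 783), -1) = Pow(Add(Mul(Mul(-3, Add(-4, 5, Pow(5, 2))), 2), 783), -1) = Pow(Add(Mul(Mul(-3, Add(-4, 5, 25)), 2), 783), -1) = Pow(Add(Mul(Mul(-3, 26), 2), 783), -1) = Pow(Add(Mul(-78, 2), 783), -1) = Pow(Add(-156, 783), -1) = Pow(627, -1) = Rational(1, 627)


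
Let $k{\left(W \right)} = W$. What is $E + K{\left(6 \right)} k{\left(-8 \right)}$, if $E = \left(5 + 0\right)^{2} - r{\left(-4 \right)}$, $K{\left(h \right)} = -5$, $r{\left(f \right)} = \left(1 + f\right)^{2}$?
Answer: $56$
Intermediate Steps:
$E = 16$ ($E = \left(5 + 0\right)^{2} - \left(1 - 4\right)^{2} = 5^{2} - \left(-3\right)^{2} = 25 - 9 = 16$)
$E + K{\left(6 \right)} k{\left(-8 \right)} = 16 - -40 = 16 + 40 = 56$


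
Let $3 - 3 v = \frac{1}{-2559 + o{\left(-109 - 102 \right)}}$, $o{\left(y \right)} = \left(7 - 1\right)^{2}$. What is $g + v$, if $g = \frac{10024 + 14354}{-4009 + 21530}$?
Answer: $\frac{317151052}{132616449} \approx 2.3915$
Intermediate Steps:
$o{\left(y \right)} = 36$ ($o{\left(y \right)} = 6^{2} = 36$)
$v = \frac{7570}{7569}$ ($v = 1 - \frac{1}{3 \left(-2559 + 36\right)} = 1 - \frac{1}{3 \left(-2523\right)} = 1 - - \frac{1}{7569} = 1 + \frac{1}{7569} = \frac{7570}{7569} \approx 1.0001$)
$g = \frac{24378}{17521} \approx 1.3914$
$g + v = \frac{24378}{17521} + \frac{7570}{7569} = \frac{317151052}{132616449}$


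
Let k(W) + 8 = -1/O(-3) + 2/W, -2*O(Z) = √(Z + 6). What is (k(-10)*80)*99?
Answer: -64944 + 5280*√3 ≈ -55799.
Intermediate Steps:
O(Z) = -√(6 + Z)/2 (O(Z) = -√(Z + 6)/2 = -√(6 + Z)/2)
k(W) = -8 + 2/W + 2*√3/3 (k(W) = -8 + (-1/((-√(6 - 3)/2)) + 2/W) = -8 + (-1/((-√3/2)) + 2/W) = -8 + (-(-2)*√3/3 + 2/W) = -8 + (2*√3/3 + 2/W) = -8 + (2/W + 2*√3/3) = -8 + 2/W + 2*√3/3)
(k(-10)*80)*99 = ((-8 + 2/(-10) + 2*√3/3)*80)*99 = ((-8 + 2*(-⅒) + 2*√3/3)*80)*99 = ((-8 - ⅕ + 2*√3/3)*80)*99 = ((-41/5 + 2*√3/3)*80)*99 = (-656 + 160*√3/3)*99 = -64944 + 5280*√3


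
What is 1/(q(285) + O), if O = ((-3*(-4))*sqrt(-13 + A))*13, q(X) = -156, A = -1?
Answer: -1/2340 - I*sqrt(14)/2340 ≈ -0.00042735 - 0.001599*I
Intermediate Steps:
O = 156*I*sqrt(14) (O = ((-3*(-4))*sqrt(-13 - 1))*13 = (12*sqrt(-14))*13 = (12*(I*sqrt(14)))*13 = (12*I*sqrt(14))*13 = 156*I*sqrt(14) ≈ 583.7*I)
1/(q(285) + O) = 1/(-156 + 156*I*sqrt(14))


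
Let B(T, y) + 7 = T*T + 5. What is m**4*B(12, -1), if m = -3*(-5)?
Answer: 7188750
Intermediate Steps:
m = 15
B(T, y) = -2 + T**2 (B(T, y) = -7 + (T*T + 5) = -7 + (T**2 + 5) = -7 + (5 + T**2) = -2 + T**2)
m**4*B(12, -1) = 15**4*(-2 + 12**2) = 50625*(-2 + 144) = 50625*142 = 7188750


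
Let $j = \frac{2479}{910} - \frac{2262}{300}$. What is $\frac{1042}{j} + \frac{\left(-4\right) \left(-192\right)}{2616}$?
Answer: $- \frac{129019679}{597102} \approx -216.08$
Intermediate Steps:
$j = - \frac{10956}{2275}$ ($j = 2479 \cdot \frac{1}{910} - \frac{377}{50} = \frac{2479}{910} - \frac{377}{50} = - \frac{10956}{2275} \approx -4.8158$)
$\frac{1042}{j} + \frac{\left(-4\right) \left(-192\right)}{2616} = \frac{1042}{- \frac{10956}{2275}} + \frac{\left(-4\right) \left(-192\right)}{2616} = 1042 \left(- \frac{2275}{10956}\right) + 768 \cdot \frac{1}{2616} = - \frac{1185275}{5478} + \frac{32}{109} = - \frac{129019679}{597102}$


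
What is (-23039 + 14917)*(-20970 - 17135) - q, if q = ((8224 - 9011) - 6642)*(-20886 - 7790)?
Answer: 96454806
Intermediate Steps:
q = 213034004 (q = (-787 - 6642)*(-28676) = -7429*(-28676) = 213034004)
(-23039 + 14917)*(-20970 - 17135) - q = (-23039 + 14917)*(-20970 - 17135) - 1*213034004 = -8122*(-38105) - 213034004 = 309488810 - 213034004 = 96454806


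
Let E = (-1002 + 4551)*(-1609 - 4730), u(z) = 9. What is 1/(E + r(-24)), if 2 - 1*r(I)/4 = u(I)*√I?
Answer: I/(-22497103*I + 72*√6) ≈ -4.445e-8 + 3.4846e-13*I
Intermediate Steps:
E = -22497111 (E = 3549*(-6339) = -22497111)
r(I) = 8 - 36*√I
1/(E + r(-24)) = 1/(-22497111 + (8 - 72*I*√6)) = 1/(-22497103 - 72*I*√6)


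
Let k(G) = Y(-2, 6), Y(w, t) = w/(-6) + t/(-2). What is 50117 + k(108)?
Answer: 150343/3 ≈ 50114.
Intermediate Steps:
Y(w, t) = -t/2 - w/6 (Y(w, t) = w*(-⅙) + t*(-½) = -w/6 - t/2 = -t/2 - w/6)
k(G) = -8/3 (k(G) = -½*6 - ⅙*(-2) = -3 + ⅓ = -8/3)
50117 + k(108) = 50117 - 8/3 = 150343/3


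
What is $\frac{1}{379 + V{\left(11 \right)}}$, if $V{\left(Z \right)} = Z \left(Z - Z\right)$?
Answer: $\frac{1}{379} \approx 0.0026385$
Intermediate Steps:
$V{\left(Z \right)} = 0$ ($V{\left(Z \right)} = Z 0 = 0$)
$\frac{1}{379 + V{\left(11 \right)}} = \frac{1}{379 + 0} = \frac{1}{379}$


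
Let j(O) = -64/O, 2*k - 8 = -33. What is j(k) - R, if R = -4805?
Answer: 120253/25 ≈ 4810.1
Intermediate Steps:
k = -25/2 (k = 4 + (½)*(-33) = 4 - 33/2 = -25/2 ≈ -12.500)
j(k) - R = -64/(-25/2) - 1*(-4805) = -64*(-2/25) + 4805 = 128/25 + 4805 = 120253/25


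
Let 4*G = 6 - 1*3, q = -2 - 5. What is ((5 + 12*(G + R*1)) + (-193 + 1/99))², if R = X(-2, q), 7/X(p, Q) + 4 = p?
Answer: 365039236/9801 ≈ 37245.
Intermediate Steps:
q = -7
X(p, Q) = 7/(-4 + p)
R = -7/6 (R = 7/(-4 - 2) = 7/(-6) = 7*(-⅙) = -7/6 ≈ -1.1667)
G = ¾ (G = (6 - 1*3)/4 = (6 - 3)/4 = (¼)*3 = ¾ ≈ 0.75000)
((5 + 12*(G + R*1)) + (-193 + 1/99))² = ((5 + 12*(¾ - 7/6*1)) + (-193 + 1/99))² = ((5 + 12*(¾ - 7/6)) + (-193 + 1/99))² = ((5 + 12*(-5/12)) - 19106/99)² = ((5 - 5) - 19106/99)² = (0 - 19106/99)² = (-19106/99)² = 365039236/9801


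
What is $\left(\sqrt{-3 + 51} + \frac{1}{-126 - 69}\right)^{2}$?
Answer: $\frac{1825201}{38025} - \frac{8 \sqrt{3}}{195} \approx 47.929$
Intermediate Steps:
$\left(\sqrt{-3 + 51} + \frac{1}{-126 - 69}\right)^{2} = \left(\sqrt{48} + \frac{1}{-195}\right)^{2} = \left(4 \sqrt{3} - \frac{1}{195}\right)^{2} = \left(- \frac{1}{195} + 4 \sqrt{3}\right)^{2}$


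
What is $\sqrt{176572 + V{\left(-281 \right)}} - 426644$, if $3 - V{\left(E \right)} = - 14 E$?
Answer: $-426644 + \sqrt{172641} \approx -4.2623 \cdot 10^{5}$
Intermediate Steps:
$V{\left(E \right)} = 3 + 14 E$ ($V{\left(E \right)} = 3 - - 14 E = 3 + 14 E$)
$\sqrt{176572 + V{\left(-281 \right)}} - 426644 = \sqrt{176572 + \left(3 + 14 \left(-281\right)\right)} - 426644 = \sqrt{176572 + \left(3 - 3934\right)} - 426644 = \sqrt{176572 - 3931} - 426644 = \sqrt{172641} - 426644 = -426644 + \sqrt{172641}$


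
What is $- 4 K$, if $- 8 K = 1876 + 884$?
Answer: $1380$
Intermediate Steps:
$K = -345$ ($K = - \frac{1876 + 884}{8} = \left(- \frac{1}{8}\right) 2760 = -345$)
$- 4 K = \left(-4\right) \left(-345\right) = 1380$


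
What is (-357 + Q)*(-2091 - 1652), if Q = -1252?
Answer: 6022487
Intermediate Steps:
(-357 + Q)*(-2091 - 1652) = (-357 - 1252)*(-2091 - 1652) = -1609*(-3743) = 6022487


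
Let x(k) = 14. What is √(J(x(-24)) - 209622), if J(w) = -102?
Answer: 2*I*√52431 ≈ 457.96*I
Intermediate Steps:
√(J(x(-24)) - 209622) = √(-102 - 209622) = √(-209724) = 2*I*√52431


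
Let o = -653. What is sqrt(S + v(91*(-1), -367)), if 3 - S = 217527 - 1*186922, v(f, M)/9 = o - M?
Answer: 2*I*sqrt(8294) ≈ 182.14*I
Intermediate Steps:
v(f, M) = -5877 - 9*M (v(f, M) = 9*(-653 - M) = -5877 - 9*M)
S = -30602 (S = 3 - (217527 - 1*186922) = 3 - (217527 - 186922) = 3 - 1*30605 = 3 - 30605 = -30602)
sqrt(S + v(91*(-1), -367)) = sqrt(-30602 + (-5877 - 9*(-367))) = sqrt(-30602 + (-5877 + 3303)) = sqrt(-30602 - 2574) = sqrt(-33176) = 2*I*sqrt(8294)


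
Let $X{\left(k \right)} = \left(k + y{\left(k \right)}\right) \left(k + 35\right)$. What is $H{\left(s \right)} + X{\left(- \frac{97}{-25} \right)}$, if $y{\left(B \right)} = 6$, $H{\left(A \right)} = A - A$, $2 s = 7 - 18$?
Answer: $\frac{240084}{625} \approx 384.13$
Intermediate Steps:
$s = - \frac{11}{2}$ ($s = \frac{7 - 18}{2} = \frac{1}{2} \left(-11\right) = - \frac{11}{2} \approx -5.5$)
$H{\left(A \right)} = 0$
$X{\left(k \right)} = \left(6 + k\right) \left(35 + k\right)$ ($X{\left(k \right)} = \left(k + 6\right) \left(k + 35\right) = \left(6 + k\right) \left(35 + k\right)$)
$H{\left(s \right)} + X{\left(- \frac{97}{-25} \right)} = 0 + \left(210 + \left(- \frac{97}{-25}\right)^{2} + 41 \left(- \frac{97}{-25}\right)\right) = 0 + \left(210 + \left(\left(-97\right) \left(- \frac{1}{25}\right)\right)^{2} + 41 \left(\left(-97\right) \left(- \frac{1}{25}\right)\right)\right) = 0 + \left(210 + \left(\frac{97}{25}\right)^{2} + 41 \cdot \frac{97}{25}\right) = 0 + \left(210 + \frac{9409}{625} + \frac{3977}{25}\right) = 0 + \frac{240084}{625} = \frac{240084}{625}$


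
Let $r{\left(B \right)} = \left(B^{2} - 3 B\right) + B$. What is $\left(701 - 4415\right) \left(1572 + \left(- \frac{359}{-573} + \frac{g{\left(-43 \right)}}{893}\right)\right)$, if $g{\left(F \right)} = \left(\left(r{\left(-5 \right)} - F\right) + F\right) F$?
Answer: $- \frac{995145662540}{170563} \approx -5.8345 \cdot 10^{6}$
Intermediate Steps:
$r{\left(B \right)} = B^{2} - 2 B$
$g{\left(F \right)} = 35 F$ ($g{\left(F \right)} = \left(\left(- 5 \left(-2 - 5\right) - F\right) + F\right) F = \left(\left(\left(-5\right) \left(-7\right) - F\right) + F\right) F = \left(\left(35 - F\right) + F\right) F = 35 F$)
$\left(701 - 4415\right) \left(1572 + \left(- \frac{359}{-573} + \frac{g{\left(-43 \right)}}{893}\right)\right) = \left(701 - 4415\right) \left(1572 + \left(- \frac{359}{-573} + \frac{35 \left(-43\right)}{893}\right)\right) = - 3714 \left(1572 - \frac{541778}{511689}\right) = \left(-3714\right) \frac{803833330}{511689} = - \frac{995145662540}{170563}$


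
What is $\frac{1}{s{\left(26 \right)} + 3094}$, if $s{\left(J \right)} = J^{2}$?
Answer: $\frac{1}{3770} \approx 0.00026525$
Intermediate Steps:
$\frac{1}{s{\left(26 \right)} + 3094} = \frac{1}{26^{2} + 3094} = \frac{1}{676 + 3094} = \frac{1}{3770}$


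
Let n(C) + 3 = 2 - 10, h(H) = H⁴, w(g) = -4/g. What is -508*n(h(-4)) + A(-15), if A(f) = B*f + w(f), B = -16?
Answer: 87424/15 ≈ 5828.3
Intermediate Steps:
n(C) = -11 (n(C) = -3 + (2 - 10) = -3 - 8 = -11)
A(f) = -16*f - 4/f
-508*n(h(-4)) + A(-15) = -508*(-11) + (-16*(-15) - 4/(-15)) = 5588 + (240 - 4*(-1/15)) = 5588 + (240 + 4/15) = 5588 + 3604/15 = 87424/15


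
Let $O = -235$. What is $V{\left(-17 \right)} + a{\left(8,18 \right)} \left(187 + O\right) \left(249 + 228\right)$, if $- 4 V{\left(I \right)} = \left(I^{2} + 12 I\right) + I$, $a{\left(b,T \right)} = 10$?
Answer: $-228977$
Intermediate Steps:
$V{\left(I \right)} = - \frac{13 I}{4} - \frac{I^{2}}{4}$ ($V{\left(I \right)} = - \frac{\left(I^{2} + 12 I\right) + I}{4} = - \frac{I^{2} + 13 I}{4} = - \frac{13 I}{4} - \frac{I^{2}}{4}$)
$V{\left(-17 \right)} + a{\left(8,18 \right)} \left(187 + O\right) \left(249 + 228\right) = \left(- \frac{1}{4}\right) \left(-17\right) \left(13 - 17\right) + 10 \left(187 - 235\right) \left(249 + 228\right) = \left(- \frac{1}{4}\right) \left(-17\right) \left(-4\right) + 10 \left(\left(-48\right) 477\right) = -17 + 10 \left(-22896\right) = -17 - 228960 = -228977$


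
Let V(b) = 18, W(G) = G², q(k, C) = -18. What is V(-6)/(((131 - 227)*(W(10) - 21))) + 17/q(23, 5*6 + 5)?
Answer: -10771/11376 ≈ -0.94682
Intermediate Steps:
V(-6)/(((131 - 227)*(W(10) - 21))) + 17/q(23, 5*6 + 5) = 18/(((131 - 227)*(10² - 21))) + 17/(-18) = 18/((-96*(100 - 21))) + 17*(-1/18) = 18/((-96*79)) - 17/18 = 18/(-7584) - 17/18 = 18*(-1/7584) - 17/18 = -3/1264 - 17/18 = -10771/11376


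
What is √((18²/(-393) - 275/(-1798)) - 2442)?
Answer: I*√135514893396790/235538 ≈ 49.423*I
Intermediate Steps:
√((18²/(-393) - 275/(-1798)) - 2442) = √((324*(-1/393) - 275*(-1/1798)) - 2442) = √((-108/131 + 275/1798) - 2442) = √(-158159/235538 - 2442) = √(-575341955/235538) = I*√135514893396790/235538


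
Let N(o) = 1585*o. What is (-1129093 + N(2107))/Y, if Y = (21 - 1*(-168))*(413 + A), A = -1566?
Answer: -105262/10377 ≈ -10.144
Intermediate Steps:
Y = -217917 (Y = (21 - 1*(-168))*(413 - 1566) = (21 + 168)*(-1153) = 189*(-1153) = -217917)
(-1129093 + N(2107))/Y = (-1129093 + 1585*2107)/(-217917) = (-1129093 + 3339595)*(-1/217917) = 2210502*(-1/217917) = -105262/10377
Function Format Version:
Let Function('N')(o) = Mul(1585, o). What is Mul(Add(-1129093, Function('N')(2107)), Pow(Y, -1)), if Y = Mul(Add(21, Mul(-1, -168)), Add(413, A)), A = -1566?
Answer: Rational(-105262, 10377) ≈ -10.144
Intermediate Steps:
Y = -217917 (Y = Mul(Add(21, Mul(-1, -168)), Add(413, -1566)) = Mul(Add(21, 168), -1153) = Mul(189, -1153) = -217917)
Mul(Add(-1129093, Function('N')(2107)), Pow(Y, -1)) = Mul(Add(-1129093, Mul(1585, 2107)), Pow(-217917, -1)) = Mul(Add(-1129093, 3339595), Rational(-1, 217917)) = Mul(2210502, Rational(-1, 217917)) = Rational(-105262, 10377)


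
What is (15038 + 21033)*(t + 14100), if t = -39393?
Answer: -912343803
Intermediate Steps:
(15038 + 21033)*(t + 14100) = (15038 + 21033)*(-39393 + 14100) = 36071*(-25293) = -912343803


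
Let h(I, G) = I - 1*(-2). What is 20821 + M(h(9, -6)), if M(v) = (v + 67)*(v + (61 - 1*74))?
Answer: 20665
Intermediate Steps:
h(I, G) = 2 + I (h(I, G) = I + 2 = 2 + I)
M(v) = (-13 + v)*(67 + v) (M(v) = (67 + v)*(v + (61 - 74)) = (67 + v)*(v - 13) = (67 + v)*(-13 + v) = (-13 + v)*(67 + v))
20821 + M(h(9, -6)) = 20821 + (-871 + (2 + 9)² + 54*(2 + 9)) = 20821 + (-871 + 11² + 54*11) = 20821 + (-871 + 121 + 594) = 20821 - 156 = 20665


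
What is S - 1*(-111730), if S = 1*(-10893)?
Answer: 100837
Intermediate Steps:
S = -10893
S - 1*(-111730) = -10893 - 1*(-111730) = -10893 + 111730 = 100837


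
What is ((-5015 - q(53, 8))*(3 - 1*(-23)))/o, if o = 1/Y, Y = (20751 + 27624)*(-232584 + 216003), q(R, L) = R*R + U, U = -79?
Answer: 161520060048750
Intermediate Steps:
q(R, L) = -79 + R**2 (q(R, L) = R*R - 79 = R**2 - 79 = -79 + R**2)
Y = -802105875 (Y = 48375*(-16581) = -802105875)
o = -1/802105875 (o = 1/(-802105875) = -1/802105875 ≈ -1.2467e-9)
((-5015 - q(53, 8))*(3 - 1*(-23)))/o = ((-5015 - (-79 + 53**2))*(3 - 1*(-23)))/(-1/802105875) = ((-5015 - (-79 + 2809))*(3 + 23))*(-802105875) = ((-5015 - 1*2730)*26)*(-802105875) = ((-5015 - 2730)*26)*(-802105875) = -7745*26*(-802105875) = -201370*(-802105875) = 161520060048750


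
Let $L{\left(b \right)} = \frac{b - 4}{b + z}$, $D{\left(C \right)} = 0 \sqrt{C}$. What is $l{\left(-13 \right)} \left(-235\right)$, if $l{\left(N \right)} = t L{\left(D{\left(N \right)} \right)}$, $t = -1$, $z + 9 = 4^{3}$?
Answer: $- \frac{188}{11} \approx -17.091$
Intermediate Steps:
$D{\left(C \right)} = 0$
$z = 55$ ($z = -9 + 4^{3} = -9 + 64 = 55$)
$L{\left(b \right)} = \frac{-4 + b}{55 + b}$ ($L{\left(b \right)} = \frac{b - 4}{b + 55} = \frac{-4 + b}{55 + b}$)
$l{\left(N \right)} = \frac{4}{55}$ ($l{\left(N \right)} = - \frac{-4 + 0}{55 + 0} = - \frac{-4}{55} = \left(-1\right) \left(- \frac{4}{55}\right) = \frac{4}{55}$)
$l{\left(-13 \right)} \left(-235\right) = \frac{4}{55} \left(-235\right) = - \frac{188}{11}$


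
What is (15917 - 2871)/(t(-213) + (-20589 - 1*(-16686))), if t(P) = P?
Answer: -6523/2058 ≈ -3.1696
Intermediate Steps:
(15917 - 2871)/(t(-213) + (-20589 - 1*(-16686))) = (15917 - 2871)/(-213 + (-20589 - 1*(-16686))) = 13046/(-213 + (-20589 + 16686)) = 13046/(-213 - 3903) = 13046/(-4116) = 13046*(-1/4116) = -6523/2058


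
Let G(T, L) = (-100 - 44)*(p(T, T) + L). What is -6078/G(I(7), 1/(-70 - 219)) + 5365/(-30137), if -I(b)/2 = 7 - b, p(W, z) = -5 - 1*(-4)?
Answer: -8860158109/209753520 ≈ -42.241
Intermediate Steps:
p(W, z) = -1 (p(W, z) = -5 + 4 = -1)
I(b) = -14 + 2*b (I(b) = -2*(7 - b) = -14 + 2*b)
G(T, L) = 144 - 144*L (G(T, L) = (-100 - 44)*(-1 + L) = -144*(-1 + L) = 144 - 144*L)
-6078/G(I(7), 1/(-70 - 219)) + 5365/(-30137) = -6078/(144 - 144/(-70 - 219)) + 5365/(-30137) = -6078/(144 - 144/(-289)) + 5365*(-1/30137) = -6078/(144 - 144*(-1/289)) - 5365/30137 = -6078/(144 + 144/289) - 5365/30137 = -6078/41760/289 - 5365/30137 = -6078*289/41760 - 5365/30137 = -292757/6960 - 5365/30137 = -8860158109/209753520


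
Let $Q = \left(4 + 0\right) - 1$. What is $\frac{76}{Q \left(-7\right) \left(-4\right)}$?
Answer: $\frac{19}{21} \approx 0.90476$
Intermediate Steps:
$Q = 3$ ($Q = 4 - 1 = 3$)
$\frac{76}{Q \left(-7\right) \left(-4\right)} = \frac{76}{3 \left(-7\right) \left(-4\right)} = \frac{76}{\left(-21\right) \left(-4\right)} = \frac{76}{84} = 76 \cdot \frac{1}{84} = \frac{19}{21}$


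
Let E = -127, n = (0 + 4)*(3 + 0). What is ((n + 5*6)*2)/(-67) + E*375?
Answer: -3190959/67 ≈ -47626.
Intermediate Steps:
n = 12 (n = 4*3 = 12)
((n + 5*6)*2)/(-67) + E*375 = ((12 + 5*6)*2)/(-67) - 127*375 = ((12 + 30)*2)*(-1/67) - 47625 = (42*2)*(-1/67) - 47625 = 84*(-1/67) - 47625 = -84/67 - 47625 = -3190959/67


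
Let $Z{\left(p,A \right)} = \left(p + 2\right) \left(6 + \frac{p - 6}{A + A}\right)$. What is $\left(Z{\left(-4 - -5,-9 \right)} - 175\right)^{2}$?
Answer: $\frac{877969}{36} \approx 24388.0$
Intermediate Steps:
$Z{\left(p,A \right)} = \left(2 + p\right) \left(6 + \frac{-6 + p}{2 A}\right)$
$\left(Z{\left(-4 - -5,-9 \right)} - 175\right)^{2} = \left(\frac{-12 + \left(-4 - -5\right)^{2} - 4 \left(-4 - -5\right) + 12 \left(-9\right) \left(2 - -1\right)}{2 \left(-9\right)} - 175\right)^{2} = \left(\frac{1}{2} \left(- \frac{1}{9}\right) \left(-12 + \left(-4 + 5\right)^{2} - 4 \left(-4 + 5\right) + 12 \left(-9\right) \left(2 + \left(-4 + 5\right)\right)\right) - 175\right)^{2} = \left(\frac{1}{2} \left(- \frac{1}{9}\right) \left(-12 + 1^{2} - 4 + 12 \left(-9\right) \left(2 + 1\right)\right) - 175\right)^{2} = \left(\frac{1}{2} \left(- \frac{1}{9}\right) \left(-12 + 1 - 4 + 12 \left(-9\right) 3\right) - 175\right)^{2} = \left(\frac{1}{2} \left(- \frac{1}{9}\right) \left(-12 + 1 - 4 - 324\right) - 175\right)^{2} = \left(\frac{1}{2} \left(- \frac{1}{9}\right) \left(-339\right) - 175\right)^{2} = \left(\frac{113}{6} - 175\right)^{2} = \left(- \frac{937}{6}\right)^{2} = \frac{877969}{36}$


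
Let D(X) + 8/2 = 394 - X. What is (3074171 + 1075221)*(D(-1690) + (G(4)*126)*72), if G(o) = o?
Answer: 159203872256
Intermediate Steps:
D(X) = 390 - X (D(X) = -4 + (394 - X) = 390 - X)
(3074171 + 1075221)*(D(-1690) + (G(4)*126)*72) = (3074171 + 1075221)*((390 - 1*(-1690)) + (4*126)*72) = 4149392*((390 + 1690) + 504*72) = 4149392*(2080 + 36288) = 4149392*38368 = 159203872256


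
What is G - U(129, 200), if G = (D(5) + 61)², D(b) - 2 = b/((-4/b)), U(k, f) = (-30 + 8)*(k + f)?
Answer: 167337/16 ≈ 10459.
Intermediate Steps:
U(k, f) = -22*f - 22*k (U(k, f) = -22*(f + k) = -22*f - 22*k)
D(b) = 2 - b²/4 (D(b) = 2 + b/((-4/b)) = 2 + b*(-b/4) = 2 - b²/4)
G = 51529/16 (G = ((2 - ¼*5²) + 61)² = ((2 - ¼*25) + 61)² = ((2 - 25/4) + 61)² = (-17/4 + 61)² = (227/4)² = 51529/16 ≈ 3220.6)
G - U(129, 200) = 51529/16 - (-22*200 - 22*129) = 51529/16 - (-4400 - 2838) = 51529/16 - 1*(-7238) = 51529/16 + 7238 = 167337/16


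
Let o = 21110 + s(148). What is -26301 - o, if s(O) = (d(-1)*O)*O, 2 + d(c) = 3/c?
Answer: 62109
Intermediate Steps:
d(c) = -2 + 3/c
s(O) = -5*O² (s(O) = ((-2 + 3/(-1))*O)*O = ((-2 + 3*(-1))*O)*O = ((-2 - 3)*O)*O = (-5*O)*O = -5*O²)
o = -88410 (o = 21110 - 5*148² = 21110 - 5*21904 = 21110 - 109520 = -88410)
-26301 - o = -26301 - 1*(-88410) = -26301 + 88410 = 62109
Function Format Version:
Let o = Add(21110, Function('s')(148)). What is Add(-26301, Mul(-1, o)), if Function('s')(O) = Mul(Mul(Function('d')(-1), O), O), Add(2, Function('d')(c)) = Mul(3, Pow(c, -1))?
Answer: 62109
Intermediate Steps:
Function('d')(c) = Add(-2, Mul(3, Pow(c, -1)))
Function('s')(O) = Mul(-5, Pow(O, 2)) (Function('s')(O) = Mul(Mul(Add(-2, Mul(3, Pow(-1, -1))), O), O) = Mul(Mul(Add(-2, Mul(3, -1)), O), O) = Mul(Mul(Add(-2, -3), O), O) = Mul(Mul(-5, O), O) = Mul(-5, Pow(O, 2)))
o = -88410 (o = Add(21110, Mul(-5, Pow(148, 2))) = Add(21110, Mul(-5, 21904)) = Add(21110, -109520) = -88410)
Add(-26301, Mul(-1, o)) = Add(-26301, Mul(-1, -88410)) = Add(-26301, 88410) = 62109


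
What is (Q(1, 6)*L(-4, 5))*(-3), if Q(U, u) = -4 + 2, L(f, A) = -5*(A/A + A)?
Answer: -180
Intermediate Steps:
L(f, A) = -5 - 5*A (L(f, A) = -5*(1 + A) = -5 - 5*A)
Q(U, u) = -2
(Q(1, 6)*L(-4, 5))*(-3) = -2*(-5 - 5*5)*(-3) = -2*(-5 - 25)*(-3) = -2*(-30)*(-3) = 60*(-3) = -180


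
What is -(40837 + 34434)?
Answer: -75271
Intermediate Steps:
-(40837 + 34434) = -1*75271 = -75271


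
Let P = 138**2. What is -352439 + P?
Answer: -333395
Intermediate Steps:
P = 19044
-352439 + P = -352439 + 19044 = -333395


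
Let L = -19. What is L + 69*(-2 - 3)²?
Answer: 1706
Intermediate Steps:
L + 69*(-2 - 3)² = -19 + 69*(-2 - 3)² = -19 + 69*(-5)² = -19 + 69*25 = -19 + 1725 = 1706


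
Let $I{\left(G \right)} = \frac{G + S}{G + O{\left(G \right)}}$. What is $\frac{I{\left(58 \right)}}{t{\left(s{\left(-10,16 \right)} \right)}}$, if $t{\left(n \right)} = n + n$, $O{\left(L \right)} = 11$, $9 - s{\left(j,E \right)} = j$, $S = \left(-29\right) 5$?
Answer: $- \frac{29}{874} \approx -0.033181$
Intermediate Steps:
$S = -145$
$s{\left(j,E \right)} = 9 - j$
$I{\left(G \right)} = \frac{-145 + G}{11 + G}$ ($I{\left(G \right)} = \frac{G - 145}{G + 11} = \frac{-145 + G}{11 + G}$)
$t{\left(n \right)} = 2 n$
$\frac{I{\left(58 \right)}}{t{\left(s{\left(-10,16 \right)} \right)}} = \frac{\frac{1}{11 + 58} \left(-145 + 58\right)}{2 \left(9 - -10\right)} = \frac{\frac{1}{69} \left(-87\right)}{2 \left(9 + 10\right)} = \frac{\frac{1}{69} \left(-87\right)}{2 \cdot 19} = - \frac{29}{23 \cdot 38} = \left(- \frac{29}{23}\right) \frac{1}{38} = - \frac{29}{874}$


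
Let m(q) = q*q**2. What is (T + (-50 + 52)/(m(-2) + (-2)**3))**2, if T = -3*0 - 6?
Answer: 2401/64 ≈ 37.516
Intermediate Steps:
T = -6 (T = 0 - 6 = -6)
m(q) = q**3
(T + (-50 + 52)/(m(-2) + (-2)**3))**2 = (-6 + (-50 + 52)/((-2)**3 + (-2)**3))**2 = (-6 + 2/(-8 - 8))**2 = (-6 + 2/(-16))**2 = (-6 + 2*(-1/16))**2 = (-6 - 1/8)**2 = (-49/8)**2 = 2401/64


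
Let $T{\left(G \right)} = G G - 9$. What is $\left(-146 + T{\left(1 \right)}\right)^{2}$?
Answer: $23716$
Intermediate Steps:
$T{\left(G \right)} = -9 + G^{2}$ ($T{\left(G \right)} = G^{2} - 9 = -9 + G^{2}$)
$\left(-146 + T{\left(1 \right)}\right)^{2} = \left(-146 - \left(9 - 1^{2}\right)\right)^{2} = \left(-146 + \left(-9 + 1\right)\right)^{2} = \left(-146 - 8\right)^{2} = \left(-154\right)^{2} = 23716$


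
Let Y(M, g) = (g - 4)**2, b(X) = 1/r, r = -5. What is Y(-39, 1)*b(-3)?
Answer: -9/5 ≈ -1.8000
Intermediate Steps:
b(X) = -1/5 (b(X) = 1/(-5) = -1/5)
Y(M, g) = (-4 + g)**2
Y(-39, 1)*b(-3) = (-4 + 1)**2*(-1/5) = (-3)**2*(-1/5) = 9*(-1/5) = -9/5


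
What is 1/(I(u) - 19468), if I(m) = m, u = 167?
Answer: -1/19301 ≈ -5.1811e-5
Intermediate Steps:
1/(I(u) - 19468) = 1/(167 - 19468) = 1/(-19301) = -1/19301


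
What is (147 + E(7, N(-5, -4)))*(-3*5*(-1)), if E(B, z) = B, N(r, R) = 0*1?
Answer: 2310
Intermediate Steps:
N(r, R) = 0
(147 + E(7, N(-5, -4)))*(-3*5*(-1)) = (147 + 7)*(-3*5*(-1)) = 154*(-15*(-1)) = 154*15 = 2310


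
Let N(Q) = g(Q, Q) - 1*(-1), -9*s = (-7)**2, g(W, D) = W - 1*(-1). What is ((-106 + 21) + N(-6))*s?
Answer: 4361/9 ≈ 484.56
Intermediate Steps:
g(W, D) = 1 + W (g(W, D) = W + 1 = 1 + W)
s = -49/9 (s = -1/9*(-7)**2 = -1/9*49 = -49/9 ≈ -5.4444)
N(Q) = 2 + Q (N(Q) = (1 + Q) - 1*(-1) = (1 + Q) + 1 = 2 + Q)
((-106 + 21) + N(-6))*s = ((-106 + 21) + (2 - 6))*(-49/9) = (-85 - 4)*(-49/9) = -89*(-49/9) = 4361/9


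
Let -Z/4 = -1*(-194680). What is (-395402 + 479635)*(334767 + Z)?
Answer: -37395493049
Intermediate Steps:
Z = -778720 (Z = -(-4)*(-194680) = -4*194680 = -778720)
(-395402 + 479635)*(334767 + Z) = (-395402 + 479635)*(334767 - 778720) = 84233*(-443953) = -37395493049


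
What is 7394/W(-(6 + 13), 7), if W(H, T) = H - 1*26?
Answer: -7394/45 ≈ -164.31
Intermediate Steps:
W(H, T) = -26 + H (W(H, T) = H - 26 = -26 + H)
7394/W(-(6 + 13), 7) = 7394/(-26 - (6 + 13)) = 7394/(-26 - 1*19) = 7394/(-26 - 19) = 7394/(-45) = 7394*(-1/45) = -7394/45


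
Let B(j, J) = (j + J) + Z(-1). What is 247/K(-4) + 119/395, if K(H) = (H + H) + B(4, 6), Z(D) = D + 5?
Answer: 98279/2370 ≈ 41.468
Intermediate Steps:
Z(D) = 5 + D
B(j, J) = 4 + J + j (B(j, J) = (j + J) + (5 - 1) = (J + j) + 4 = 4 + J + j)
K(H) = 14 + 2*H (K(H) = (H + H) + (4 + 6 + 4) = 2*H + 14 = 14 + 2*H)
247/K(-4) + 119/395 = 247/(14 + 2*(-4)) + 119/395 = 247/(14 - 8) + 119*(1/395) = 247/6 + 119/395 = 98279/2370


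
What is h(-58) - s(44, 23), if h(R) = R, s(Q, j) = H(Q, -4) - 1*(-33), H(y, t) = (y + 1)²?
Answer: -2116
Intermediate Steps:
H(y, t) = (1 + y)²
s(Q, j) = 33 + (1 + Q)² (s(Q, j) = (1 + Q)² - 1*(-33) = (1 + Q)² + 33 = 33 + (1 + Q)²)
h(-58) - s(44, 23) = -58 - (33 + (1 + 44)²) = -58 - (33 + 45²) = -58 - (33 + 2025) = -58 - 1*2058 = -58 - 2058 = -2116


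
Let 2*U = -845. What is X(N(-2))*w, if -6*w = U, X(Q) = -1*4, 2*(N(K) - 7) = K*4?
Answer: -845/3 ≈ -281.67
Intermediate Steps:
N(K) = 7 + 2*K (N(K) = 7 + (K*4)/2 = 7 + (4*K)/2 = 7 + 2*K)
X(Q) = -4
U = -845/2 (U = (½)*(-845) = -845/2 ≈ -422.50)
w = 845/12 (w = -⅙*(-845/2) = 845/12 ≈ 70.417)
X(N(-2))*w = -4*845/12 = -845/3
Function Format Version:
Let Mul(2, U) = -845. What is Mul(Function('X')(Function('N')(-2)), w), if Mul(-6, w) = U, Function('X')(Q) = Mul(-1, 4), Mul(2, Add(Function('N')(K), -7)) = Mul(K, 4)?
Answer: Rational(-845, 3) ≈ -281.67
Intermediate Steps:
Function('N')(K) = Add(7, Mul(2, K)) (Function('N')(K) = Add(7, Mul(Rational(1, 2), Mul(K, 4))) = Add(7, Mul(Rational(1, 2), Mul(4, K))) = Add(7, Mul(2, K)))
Function('X')(Q) = -4
U = Rational(-845, 2) (U = Mul(Rational(1, 2), -845) = Rational(-845, 2) ≈ -422.50)
w = Rational(845, 12) (w = Mul(Rational(-1, 6), Rational(-845, 2)) = Rational(845, 12) ≈ 70.417)
Mul(Function('X')(Function('N')(-2)), w) = Mul(-4, Rational(845, 12)) = Rational(-845, 3)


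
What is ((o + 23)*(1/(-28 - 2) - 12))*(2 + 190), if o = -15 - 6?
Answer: -23104/5 ≈ -4620.8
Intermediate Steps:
o = -21
((o + 23)*(1/(-28 - 2) - 12))*(2 + 190) = ((-21 + 23)*(1/(-28 - 2) - 12))*(2 + 190) = (2*(1/(-30) - 12))*192 = (2*(-1/30 - 12))*192 = (2*(-361/30))*192 = -361/15*192 = -23104/5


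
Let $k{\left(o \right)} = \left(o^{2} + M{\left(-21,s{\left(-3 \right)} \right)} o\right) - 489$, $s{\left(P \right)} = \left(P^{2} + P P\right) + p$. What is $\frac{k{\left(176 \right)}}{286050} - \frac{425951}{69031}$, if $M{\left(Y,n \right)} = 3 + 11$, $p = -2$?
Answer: $- \frac{119568643069}{19746317550} \approx -6.0552$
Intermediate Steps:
$s{\left(P \right)} = -2 + 2 P^{2}$ ($s{\left(P \right)} = \left(P^{2} + P P\right) - 2 = \left(P^{2} + P^{2}\right) - 2 = 2 P^{2} - 2 = -2 + 2 P^{2}$)
$M{\left(Y,n \right)} = 14$
$k{\left(o \right)} = -489 + o^{2} + 14 o$ ($k{\left(o \right)} = \left(o^{2} + 14 o\right) - 489 = -489 + o^{2} + 14 o$)
$\frac{k{\left(176 \right)}}{286050} - \frac{425951}{69031} = \frac{-489 + 176^{2} + 14 \cdot 176}{286050} - \frac{425951}{69031} = \left(-489 + 30976 + 2464\right) \frac{1}{286050} - \frac{425951}{69031} = 32951 \cdot \frac{1}{286050} - \frac{425951}{69031} = \frac{32951}{286050} - \frac{425951}{69031} = - \frac{119568643069}{19746317550}$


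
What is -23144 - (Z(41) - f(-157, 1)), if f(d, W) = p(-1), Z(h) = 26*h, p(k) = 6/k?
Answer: -24216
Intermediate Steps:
f(d, W) = -6 (f(d, W) = 6/(-1) = 6*(-1) = -6)
-23144 - (Z(41) - f(-157, 1)) = -23144 - (26*41 - 1*(-6)) = -23144 - (1066 + 6) = -23144 - 1*1072 = -23144 - 1072 = -24216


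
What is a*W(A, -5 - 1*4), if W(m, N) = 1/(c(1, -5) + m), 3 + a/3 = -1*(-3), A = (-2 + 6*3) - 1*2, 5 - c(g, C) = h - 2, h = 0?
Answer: 0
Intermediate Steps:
c(g, C) = 7 (c(g, C) = 5 - (0 - 2) = 5 - 1*(-2) = 5 + 2 = 7)
A = 14 (A = (-2 + 18) - 2 = 16 - 2 = 14)
a = 0 (a = -9 + 3*(-1*(-3)) = -9 + 3*3 = -9 + 9 = 0)
W(m, N) = 1/(7 + m)
a*W(A, -5 - 1*4) = 0/(7 + 14) = 0/21 = 0*(1/21) = 0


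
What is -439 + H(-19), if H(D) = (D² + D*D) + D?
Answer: 264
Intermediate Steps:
H(D) = D + 2*D² (H(D) = (D² + D²) + D = 2*D² + D = D + 2*D²)
-439 + H(-19) = -439 - 19*(1 + 2*(-19)) = -439 - 19*(1 - 38) = -439 - 19*(-37) = -439 + 703 = 264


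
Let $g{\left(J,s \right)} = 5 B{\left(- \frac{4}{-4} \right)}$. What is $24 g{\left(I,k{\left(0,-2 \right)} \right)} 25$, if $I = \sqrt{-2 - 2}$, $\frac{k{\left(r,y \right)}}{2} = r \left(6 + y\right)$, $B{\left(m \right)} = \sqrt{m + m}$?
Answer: $3000 \sqrt{2} \approx 4242.6$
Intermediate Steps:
$B{\left(m \right)} = \sqrt{2} \sqrt{m}$ ($B{\left(m \right)} = \sqrt{2 m} = \sqrt{2} \sqrt{m}$)
$k{\left(r,y \right)} = 2 r \left(6 + y\right)$
$I = 2 i$ ($I = \sqrt{-4} = 2 i \approx 2.0 i$)
$g{\left(J,s \right)} = 5 \sqrt{2}$ ($g{\left(J,s \right)} = 5 \sqrt{2} \sqrt{- \frac{4}{-4}} = 5 \sqrt{2} \sqrt{\left(-4\right) \left(- \frac{1}{4}\right)} = 5 \sqrt{2} \sqrt{1} = 5 \sqrt{2} \cdot 1 = 5 \sqrt{2}$)
$24 g{\left(I,k{\left(0,-2 \right)} \right)} 25 = 24 \cdot 5 \sqrt{2} \cdot 25 = 120 \sqrt{2} \cdot 25 = 3000 \sqrt{2}$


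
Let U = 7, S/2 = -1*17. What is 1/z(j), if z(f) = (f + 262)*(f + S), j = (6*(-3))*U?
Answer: -1/21760 ≈ -4.5956e-5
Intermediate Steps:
S = -34 (S = 2*(-1*17) = 2*(-17) = -34)
j = -126 (j = (6*(-3))*7 = -18*7 = -126)
z(f) = (-34 + f)*(262 + f) (z(f) = (f + 262)*(f - 34) = (262 + f)*(-34 + f) = (-34 + f)*(262 + f))
1/z(j) = 1/(-8908 + (-126)² + 228*(-126)) = 1/(-8908 + 15876 - 28728) = 1/(-21760) = -1/21760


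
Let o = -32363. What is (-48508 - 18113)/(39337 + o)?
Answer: -66621/6974 ≈ -9.5528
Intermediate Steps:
(-48508 - 18113)/(39337 + o) = (-48508 - 18113)/(39337 - 32363) = -66621/6974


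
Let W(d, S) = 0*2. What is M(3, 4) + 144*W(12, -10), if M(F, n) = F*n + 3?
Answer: 15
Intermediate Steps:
W(d, S) = 0
M(F, n) = 3 + F*n
M(3, 4) + 144*W(12, -10) = (3 + 3*4) + 144*0 = (3 + 12) + 0 = 15 + 0 = 15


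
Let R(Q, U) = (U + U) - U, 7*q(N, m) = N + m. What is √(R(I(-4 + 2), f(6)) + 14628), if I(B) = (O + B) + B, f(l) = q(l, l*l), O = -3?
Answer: 3*√1626 ≈ 120.97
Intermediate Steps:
q(N, m) = N/7 + m/7 (q(N, m) = (N + m)/7 = N/7 + m/7)
f(l) = l/7 + l²/7 (f(l) = l/7 + (l*l)/7 = l/7 + l²/7)
I(B) = -3 + 2*B (I(B) = (-3 + B) + B = -3 + 2*B)
R(Q, U) = U (R(Q, U) = 2*U - U = U)
√(R(I(-4 + 2), f(6)) + 14628) = √((⅐)*6*(1 + 6) + 14628) = √((⅐)*6*7 + 14628) = √(6 + 14628) = √14634 = 3*√1626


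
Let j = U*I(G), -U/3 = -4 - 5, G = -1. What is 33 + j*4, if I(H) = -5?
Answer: -507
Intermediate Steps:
U = 27 (U = -3*(-4 - 5) = -3*(-9) = 27)
j = -135 (j = 27*(-5) = -135)
33 + j*4 = 33 - 135*4 = 33 - 540 = -507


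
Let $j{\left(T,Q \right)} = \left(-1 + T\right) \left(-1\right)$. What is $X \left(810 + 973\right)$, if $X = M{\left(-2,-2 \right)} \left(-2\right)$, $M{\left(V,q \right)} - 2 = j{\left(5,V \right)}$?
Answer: $7132$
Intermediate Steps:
$j{\left(T,Q \right)} = 1 - T$
$M{\left(V,q \right)} = -2$ ($M{\left(V,q \right)} = 2 + \left(1 - 5\right) = 2 - 4 = -2$)
$X = 4$ ($X = \left(-2\right) \left(-2\right) = 4$)
$X \left(810 + 973\right) = 4 \left(810 + 973\right) = 4 \cdot 1783 = 7132$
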